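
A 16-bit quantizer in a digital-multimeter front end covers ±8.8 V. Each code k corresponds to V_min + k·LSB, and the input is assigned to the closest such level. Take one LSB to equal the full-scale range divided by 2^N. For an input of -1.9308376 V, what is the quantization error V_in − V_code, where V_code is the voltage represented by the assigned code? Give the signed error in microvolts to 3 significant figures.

Range = 8.8 − (-8.8) = 17.6 V. LSB = 17.6 V / 2^16 ≈ 268.6 µV.
(V_in − V_min)/LSB = (-1.9308376 − (-8.8)) × 65536/17.6 = 25578.2629 → nearest code k = 25578.
V_code = -8.8 + (25578/65536) × 17.6 = -1.9309082031 V.
Error = V_in − V_code = -1.9308376 − (-1.9309082031) = +70.6 µV.

+70.6 µV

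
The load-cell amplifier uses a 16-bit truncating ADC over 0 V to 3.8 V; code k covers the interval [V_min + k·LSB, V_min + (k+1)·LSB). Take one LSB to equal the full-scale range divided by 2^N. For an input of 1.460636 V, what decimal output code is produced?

Span = 3.8 V. LSB = 3.8 V / 2^16 ≈ 57.98 µV.
(V_in − V_min) × 2^16/range = (1.460636 − (0)) × 65536/3.8 = 25190.590.
Floor → code = 25190.

25190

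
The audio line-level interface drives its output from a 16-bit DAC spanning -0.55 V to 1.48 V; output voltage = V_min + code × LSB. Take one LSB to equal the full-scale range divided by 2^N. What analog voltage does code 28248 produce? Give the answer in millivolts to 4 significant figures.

325.0 mV

Full-scale range = 1.48 V − (-0.55 V) = 2.03 V. LSB = 2.03 V / 2^16.
Output = V_min + (28248/65536) × range = -0.55 + 0.431030 × 2.03 V
      = -0.55 + 0.874991 = 0.324991 V.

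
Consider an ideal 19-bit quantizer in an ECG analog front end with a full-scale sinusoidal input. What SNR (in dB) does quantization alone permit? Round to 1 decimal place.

116.1 dB

SNR = 6.02·19 + 1.76 = 116.14 dB.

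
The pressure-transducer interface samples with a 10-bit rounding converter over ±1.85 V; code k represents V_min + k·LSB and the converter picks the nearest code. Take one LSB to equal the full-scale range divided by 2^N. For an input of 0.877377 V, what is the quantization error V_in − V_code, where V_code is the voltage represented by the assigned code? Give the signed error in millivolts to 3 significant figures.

−0.650 mV

The full-scale span is 1.85 − (-1.85) = 3.7 V. LSB = 3.7 V / 2^10 ≈ 3.613 mV.
(0.877377 − (-1.85)) / LSB = 2.727377 × 1024/3.7 = 754.8200. Nearest integer: k = 755.
V_code = V_min + k × range/2^10 = -1.85 + 755 × 3.7/1024 = 0.8780273438 V.
V_in − V_code = 0.877377 − (0.8780273438) = −0.650 mV.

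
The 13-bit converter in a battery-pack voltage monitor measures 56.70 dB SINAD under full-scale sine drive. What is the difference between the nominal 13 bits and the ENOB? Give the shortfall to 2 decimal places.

3.87 bits

ENOB = (SINAD − 1.76)/6.02 = (56.70 − 1.76)/6.02 = 9.1262 bits.
13 − 9.1262 = 3.87 bits below nominal.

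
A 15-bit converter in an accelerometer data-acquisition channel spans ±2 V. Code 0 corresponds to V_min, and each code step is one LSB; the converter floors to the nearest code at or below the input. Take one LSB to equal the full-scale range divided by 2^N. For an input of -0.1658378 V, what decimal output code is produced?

Full-scale range = 2 V − (-2 V) = 4 V. LSB = 4 V / 2^15 ≈ 122.1 µV.
code = ⌊(V_in − V_min)/LSB⌋ = ⌊(V_in − V_min) × 2^15 / range⌋
     = ⌊(-0.1658378 − (-2)) × 32768 / 4⌋ = ⌊1.8341622 × 32768/4⌋
     = ⌊15025.457⌋ = 15025.

15025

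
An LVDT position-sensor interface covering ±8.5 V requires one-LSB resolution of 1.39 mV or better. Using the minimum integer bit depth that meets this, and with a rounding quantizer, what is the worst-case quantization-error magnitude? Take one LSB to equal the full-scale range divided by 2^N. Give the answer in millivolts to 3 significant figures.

Full-scale range = 8.5 V − (-8.5 V) = 17 V.
17 V / 1.39 mV = 12230. Since 2^13 = 8192 and 2^14 = 16384, N = 14.
Step size = 17/16384 V = 1.0376 mV.
Max error for round-to-nearest is LSB/2 = 0.519 mV.

0.519 mV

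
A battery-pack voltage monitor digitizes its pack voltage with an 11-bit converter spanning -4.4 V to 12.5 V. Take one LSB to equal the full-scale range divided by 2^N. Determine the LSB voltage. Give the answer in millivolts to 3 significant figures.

8.25 mV

Span: 12.5 V − (-4.4 V) = 16.9 V.
2^11 = 2048 levels.
One LSB is 16.9 V / 2048 = 8.25 mV.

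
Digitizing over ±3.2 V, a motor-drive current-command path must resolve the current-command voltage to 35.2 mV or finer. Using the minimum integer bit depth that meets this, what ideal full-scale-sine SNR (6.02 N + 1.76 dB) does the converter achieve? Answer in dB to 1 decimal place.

Span: 3.2 V − (-3.2 V) = 6.4 V.
Levels needed ≥ 6.4/35.2 mV = 181.8. 2^8 = 256 suffices, so N_min = 8.
Ideal SNR at N = 8: 6.02·8 + 1.76 = 49.9 dB.

49.9 dB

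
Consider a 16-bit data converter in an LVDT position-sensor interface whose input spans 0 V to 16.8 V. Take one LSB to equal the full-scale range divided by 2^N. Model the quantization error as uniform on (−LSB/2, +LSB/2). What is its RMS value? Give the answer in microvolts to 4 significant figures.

74.00 µV

V_FS = 16.8 V.
LSB = 16.8 V ÷ 2^16 = 16.8/65536 V = 256.348 µV.
V_rms = LSB/√12 = 256.348 µV / √12 = 74.00 µV.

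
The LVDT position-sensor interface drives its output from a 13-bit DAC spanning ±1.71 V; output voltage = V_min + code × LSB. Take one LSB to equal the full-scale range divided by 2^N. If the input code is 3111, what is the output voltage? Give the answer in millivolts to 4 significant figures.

-411.2 mV

Full-scale range = 1.71 V − (-1.71 V) = 3.42 V. LSB = 3.42 V / 2^13.
V_out = -1.71 + 3111 × (3.42/8192) V
      = -1.71 + 1.29878 = -0.411218 V.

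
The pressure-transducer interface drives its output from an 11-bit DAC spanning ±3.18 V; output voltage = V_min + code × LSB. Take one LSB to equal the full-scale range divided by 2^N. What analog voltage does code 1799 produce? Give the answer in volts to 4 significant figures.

The full-scale span is 3.18 − (-3.18) = 6.36 V. LSB = 6.36 V / 2^11.
V_out = V_min + code × LSB = -3.18 V + 1799 × 6.36 V / 2048
      = -3.18 + 5.58674 = 2.40674 V.

2.407 V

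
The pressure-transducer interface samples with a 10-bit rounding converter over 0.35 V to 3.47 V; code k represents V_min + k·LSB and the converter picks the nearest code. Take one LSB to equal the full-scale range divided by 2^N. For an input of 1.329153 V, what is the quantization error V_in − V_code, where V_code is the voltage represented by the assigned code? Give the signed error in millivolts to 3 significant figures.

The full-scale span is 3.47 − (0.35) = 3.12 V. LSB = 3.12 V / 2^10 ≈ 3.047 mV.
(1.329153 − (0.35)) / LSB = 0.979153 × 1024/3.12 = 321.3630. Nearest integer: k = 321.
V_code = 0.35 + (321/1024) × 3.12 = 1.328046875 V.
V_in − V_code = 1.329153 − (1.328046875) = +1.11 mV.

+1.11 mV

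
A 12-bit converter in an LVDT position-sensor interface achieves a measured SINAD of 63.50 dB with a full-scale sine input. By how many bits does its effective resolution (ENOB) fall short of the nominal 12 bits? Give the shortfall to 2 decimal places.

1.74 bits

ENOB = (SINAD − 1.76)/6.02 = (63.50 − 1.76)/6.02 = 10.2558 bits.
12 − 10.2558 = 1.74 bits below nominal.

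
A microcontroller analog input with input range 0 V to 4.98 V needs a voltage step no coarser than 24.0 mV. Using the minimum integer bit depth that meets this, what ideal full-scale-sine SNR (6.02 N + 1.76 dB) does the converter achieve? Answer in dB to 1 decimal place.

Span = 4.98 V.
Required number of levels: 4.98/24.0 mV = 207.50; smallest N with 2^N ≥ that is 8.
SNR = 6.02 × 8 + 1.76 = 49.92 dB.

49.9 dB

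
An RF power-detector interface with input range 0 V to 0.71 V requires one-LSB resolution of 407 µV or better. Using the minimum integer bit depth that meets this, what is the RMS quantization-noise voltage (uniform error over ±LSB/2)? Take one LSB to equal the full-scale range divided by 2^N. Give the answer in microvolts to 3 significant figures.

100 µV

Full-scale range = 0.71 V.
Need 2^N ≥ 0.71 V / 407 µV = 1744 → N_min = 11.
Step size = 0.71/2048 V = 346.68 µV.
V_rms = LSB/√12 = 100 µV.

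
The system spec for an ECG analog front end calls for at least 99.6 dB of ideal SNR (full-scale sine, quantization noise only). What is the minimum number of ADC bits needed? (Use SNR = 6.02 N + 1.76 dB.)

Solving 6.02 N ≥ 99.6 − 1.76: N ≥ 16.252. Round up → N = 17.

17 bits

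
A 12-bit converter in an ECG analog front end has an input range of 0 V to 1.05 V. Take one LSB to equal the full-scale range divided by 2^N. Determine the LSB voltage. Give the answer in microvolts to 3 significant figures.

256 µV

Full-scale range = 1.05 V.
There are 2^12 = 4096 steps.
LSB = 1.05 V ÷ 2^12 = 1.05/4096 V = 256 µV.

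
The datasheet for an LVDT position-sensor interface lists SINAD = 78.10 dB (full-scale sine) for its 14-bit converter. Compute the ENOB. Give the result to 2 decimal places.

(78.10 − 1.76) / 6.02 = 76.34/6.02 = 12.6811 effective bits.

12.68 bits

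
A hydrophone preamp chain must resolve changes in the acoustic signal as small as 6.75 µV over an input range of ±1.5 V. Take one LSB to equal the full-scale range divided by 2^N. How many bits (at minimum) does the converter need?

19 bits

The full-scale span is 1.5 − (-1.5) = 3 V.
Need 2^N ≥ 3 V / 6.75 µV = 444400 → N_min = 19.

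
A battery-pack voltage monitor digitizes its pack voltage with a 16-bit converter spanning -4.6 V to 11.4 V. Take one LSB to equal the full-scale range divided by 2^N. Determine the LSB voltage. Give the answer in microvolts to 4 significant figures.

Range = 11.4 − (-4.6) = 16 V.
2^16 = 65536 levels.
LSB = 16 V / 2^16 = 244.1 µV.

244.1 µV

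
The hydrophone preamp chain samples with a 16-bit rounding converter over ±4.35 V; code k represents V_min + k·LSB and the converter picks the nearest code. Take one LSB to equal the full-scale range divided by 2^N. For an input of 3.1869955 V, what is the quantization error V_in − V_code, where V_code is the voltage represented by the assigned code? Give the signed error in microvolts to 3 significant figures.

Range = 4.35 − (-4.35) = 8.7 V. LSB = 8.7 V / 2^16 ≈ 132.8 µV.
(V_in − V_min)/LSB = (3.1869955 − (-4.35)) × 65536/8.7 = 56775.2341 → nearest code k = 56775.
V_code = V_min + k × range/2^16 = -4.35 + 56775 × 8.7/65536 = 3.1869644165 V.
Error = V_in − V_code = 3.1869955 − (3.1869644165) = +31.1 µV.

+31.1 µV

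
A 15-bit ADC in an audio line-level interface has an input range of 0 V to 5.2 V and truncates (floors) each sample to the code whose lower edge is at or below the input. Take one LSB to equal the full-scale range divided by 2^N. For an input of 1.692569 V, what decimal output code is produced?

10665

Full-scale range = 5.2 V. LSB = 5.2 V / 2^15 ≈ 158.7 µV.
V_in − V_min = 1.692569 − (0) = 1.692569 V.
Divide by LSB: 1.692569 × 32768/5.2 = 10665.7887.
Truncating gives code 10665.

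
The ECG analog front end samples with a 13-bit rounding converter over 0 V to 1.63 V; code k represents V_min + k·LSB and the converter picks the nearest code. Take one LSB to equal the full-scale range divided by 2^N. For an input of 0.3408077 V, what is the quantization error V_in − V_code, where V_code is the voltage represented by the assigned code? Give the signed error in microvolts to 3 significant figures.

Full-scale range = 1.63 V. LSB = 1.63 V / 2^13 ≈ 199.0 µV.
Position in LSBs: (0.3408077 − (0)) × 8192/1.63 = 1712.8200; rounding gives k = 1713.
Reconstructed level: 0 + 1713 × 1.63/8192 V = 0.3408435059 V.
Error = V_in − V_code = 0.3408077 − (0.3408435059) = −35.8 µV.

−35.8 µV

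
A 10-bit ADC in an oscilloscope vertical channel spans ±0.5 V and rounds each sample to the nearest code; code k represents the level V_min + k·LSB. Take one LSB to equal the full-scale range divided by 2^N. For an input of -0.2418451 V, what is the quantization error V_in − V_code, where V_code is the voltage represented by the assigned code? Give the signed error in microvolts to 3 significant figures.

The full-scale span is 0.5 − (-0.5) = 1 V. LSB = 1 V / 2^10 ≈ 0.9766 mV.
Position in LSBs: (-0.2418451 − (-0.5)) × 1024/1 = 264.3506; rounding gives k = 264.
Reconstructed level: -0.5 + 264 × 1/1024 V = -0.2421875000 V.
Error = V_in − V_code = -0.2418451 − (-0.2421875000) = +342 µV.

+342 µV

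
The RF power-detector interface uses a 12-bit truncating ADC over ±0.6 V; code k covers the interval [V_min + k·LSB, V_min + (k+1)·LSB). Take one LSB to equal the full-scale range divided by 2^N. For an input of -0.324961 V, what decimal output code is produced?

938

Span: 0.6 V − (-0.6 V) = 1.2 V. LSB = 1.2 V / 2^12 ≈ 293.0 µV.
(V_in − V_min) × 2^12/range = (-0.324961 − (-0.6)) × 4096/1.2 = 938.800.
Floor → code = 938.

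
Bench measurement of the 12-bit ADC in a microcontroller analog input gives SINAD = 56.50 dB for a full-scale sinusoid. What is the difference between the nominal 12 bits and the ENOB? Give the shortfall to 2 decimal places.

N_eff = (56.50 − 1.76)/6.02 = 9.0930 bits.
Lost resolution: 12 − 9.0930 = 2.9070 bits.

2.91 bits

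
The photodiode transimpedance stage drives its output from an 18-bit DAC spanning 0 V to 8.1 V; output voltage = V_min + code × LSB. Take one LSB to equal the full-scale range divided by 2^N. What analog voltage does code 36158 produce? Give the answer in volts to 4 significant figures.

V_FS = 8.1 V. LSB = 8.1 V / 2^18.
Output = V_min + (36158/262144) × range = 0 + 0.137932 × 8.1 V
      = 0 V + 1.11725 V = 1.11725 V.

1.117 V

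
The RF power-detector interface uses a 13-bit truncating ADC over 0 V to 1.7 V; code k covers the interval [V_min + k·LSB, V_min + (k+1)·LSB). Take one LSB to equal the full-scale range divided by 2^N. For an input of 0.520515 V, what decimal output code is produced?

Full-scale range = 1.7 V. LSB = 1.7 V / 2^13 ≈ 207.5 µV.
V_in − V_min = 0.520515 − (0) = 0.520515 V.
Divide by LSB: 0.520515 × 8192/1.7 = 2508.2699.
Truncating gives code 2508.

2508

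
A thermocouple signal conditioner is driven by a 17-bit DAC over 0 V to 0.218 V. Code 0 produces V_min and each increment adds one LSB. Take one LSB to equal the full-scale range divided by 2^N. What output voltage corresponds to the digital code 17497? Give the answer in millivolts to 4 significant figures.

Full-scale range = 0.218 V. LSB = 0.218 V / 2^17.
V_out = 0 + 17497 × (0.218/131072) V
      = 0 + 0.0291012 = 0.0291012 V.

29.10 mV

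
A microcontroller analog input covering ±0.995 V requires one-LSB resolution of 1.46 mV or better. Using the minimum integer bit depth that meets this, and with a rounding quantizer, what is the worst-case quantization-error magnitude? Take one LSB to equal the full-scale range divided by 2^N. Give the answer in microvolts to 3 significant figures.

The full-scale span is 0.995 − (-0.995) = 1.99 V.
Levels needed ≥ 1.99/1.46 mV = 1363. 2^11 = 2048 suffices, so N_min = 11.
LSB = 1.99 V / 2^11 = 0.97168 mV.
Half an LSB is 486 µV.

486 µV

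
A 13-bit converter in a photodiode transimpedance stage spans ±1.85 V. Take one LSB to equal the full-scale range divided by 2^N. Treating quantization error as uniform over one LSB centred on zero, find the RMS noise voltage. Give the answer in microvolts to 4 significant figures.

130.4 µV

Span: 1.85 V − (-1.85 V) = 3.7 V.
LSB = 3.7 V ÷ 2^13 = 3.7/8192 V = 451.660 µV.
V_rms = LSB/√12 = 451.660 µV / √12 = 130.4 µV.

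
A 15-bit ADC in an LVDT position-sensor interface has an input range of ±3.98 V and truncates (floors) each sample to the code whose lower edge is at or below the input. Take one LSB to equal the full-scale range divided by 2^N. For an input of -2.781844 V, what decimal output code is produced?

4932

Span: 3.98 V − (-3.98 V) = 7.96 V. LSB = 7.96 V / 2^15 ≈ 242.9 µV.
code = ⌊(V_in − V_min)/LSB⌋ = ⌊(V_in − V_min) × 2^15 / range⌋
     = ⌊(-2.781844 − (-3.98)) × 32768 / 7.96⌋ = ⌊1.198156 × 32768/7.96⌋
     = ⌊4932.309⌋ = 4932.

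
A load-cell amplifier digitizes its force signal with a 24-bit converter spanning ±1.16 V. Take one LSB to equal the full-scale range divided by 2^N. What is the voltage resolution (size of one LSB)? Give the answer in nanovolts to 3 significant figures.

138 nV

Span: 1.16 V − (-1.16 V) = 2.32 V.
2^24 = 16777216 levels.
One LSB is 2.32 V / 16777216 = 138 nV.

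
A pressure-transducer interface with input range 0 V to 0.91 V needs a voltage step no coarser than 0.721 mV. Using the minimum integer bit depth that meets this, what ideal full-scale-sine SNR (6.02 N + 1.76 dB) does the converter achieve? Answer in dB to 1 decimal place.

Full-scale range = 0.91 V.
Levels needed ≥ 0.91/0.721 mV = 1262. 2^11 = 2048 suffices, so N_min = 11.
SNR = 6.02 × 11 + 1.76 = 67.98 dB.

68.0 dB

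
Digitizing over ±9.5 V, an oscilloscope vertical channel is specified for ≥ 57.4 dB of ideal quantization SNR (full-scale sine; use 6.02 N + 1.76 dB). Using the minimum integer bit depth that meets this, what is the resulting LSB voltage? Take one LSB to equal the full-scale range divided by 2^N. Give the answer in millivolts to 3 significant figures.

The full-scale span is 9.5 − (-9.5) = 19 V.
Required N = ⌈(57.4 − 1.76)/6.02⌉ = ⌈9.243⌉ = 10.
LSB = 19 V / 2^10 = 18.6 mV.

18.6 mV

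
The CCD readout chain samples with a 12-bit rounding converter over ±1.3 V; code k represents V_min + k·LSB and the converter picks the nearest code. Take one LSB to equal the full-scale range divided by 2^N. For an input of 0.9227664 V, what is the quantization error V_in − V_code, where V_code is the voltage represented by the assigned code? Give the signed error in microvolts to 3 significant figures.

Range = 1.3 − (-1.3) = 2.6 V. LSB = 2.6 V / 2^12 ≈ 0.6348 mV.
Position in LSBs: (0.9227664 − (-1.3)) × 4096/2.6 = 3501.7120; rounding gives k = 3502.
V_code = -1.3 + (3502/4096) × 2.6 = 0.9229492188 V.
Error = V_in − V_code = 0.9227664 − (0.9229492188) = −183 µV.

−183 µV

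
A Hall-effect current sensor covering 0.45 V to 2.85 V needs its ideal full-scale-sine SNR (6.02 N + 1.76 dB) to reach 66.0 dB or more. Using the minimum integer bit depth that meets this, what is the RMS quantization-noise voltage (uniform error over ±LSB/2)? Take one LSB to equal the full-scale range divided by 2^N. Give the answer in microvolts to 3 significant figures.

Span: 2.85 V − (0.45 V) = 2.4 V.
Required N = ⌈(66.0 − 1.76)/6.02⌉ = ⌈10.671⌉ = 11.
LSB = 2.4 V / 2^11 = 1.1719 mV.
σ_q = LSB/√12 = 1.1719 mV/3.4641 = 338 µV.

338 µV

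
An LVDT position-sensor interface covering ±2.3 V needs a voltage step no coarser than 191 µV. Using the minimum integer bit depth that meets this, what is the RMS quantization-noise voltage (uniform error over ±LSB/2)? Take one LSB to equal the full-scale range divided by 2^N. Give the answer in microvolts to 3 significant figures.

Range = 2.3 − (-2.3) = 4.6 V.
Levels needed ≥ 4.6/191 µV = 24080. 2^15 = 32768 suffices, so N_min = 15.
LSB = 4.6 V ÷ 2^15 = 4.6/32768 V = 140.38 µV.
RMS noise = LSB/√12 = 40.5 µV.

40.5 µV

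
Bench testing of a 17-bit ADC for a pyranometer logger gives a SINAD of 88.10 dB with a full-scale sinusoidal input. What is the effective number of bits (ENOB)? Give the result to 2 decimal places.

14.34 bits

(88.10 − 1.76) / 6.02 = 86.34/6.02 = 14.3422 effective bits.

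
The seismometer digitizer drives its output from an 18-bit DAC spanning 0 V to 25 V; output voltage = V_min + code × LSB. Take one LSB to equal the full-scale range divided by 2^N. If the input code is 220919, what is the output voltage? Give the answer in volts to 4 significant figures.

V_FS = 25 V. LSB = 25 V / 2^18.
V_out = V_min + code × LSB = 0 V + 220919 × 25 V / 262144
      = 0 V + 21.0685 V = 21.0685 V.

21.07 V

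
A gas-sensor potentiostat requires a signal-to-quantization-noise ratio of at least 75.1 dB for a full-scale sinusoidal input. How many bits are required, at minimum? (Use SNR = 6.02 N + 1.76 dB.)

Required N = ⌈(75.1 − 1.76)/6.02⌉ = ⌈12.183⌉ = 13.

13 bits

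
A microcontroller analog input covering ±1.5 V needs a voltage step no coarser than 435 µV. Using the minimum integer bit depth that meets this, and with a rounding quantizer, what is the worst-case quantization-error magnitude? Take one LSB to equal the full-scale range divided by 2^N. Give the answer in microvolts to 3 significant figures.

The full-scale span is 1.5 − (-1.5) = 3 V.
Required number of levels: 3/435 µV = 6896.6; smallest N with 2^N ≥ that is 13.
LSB = 3 V ÷ 2^13 = 3/8192 V = 366.21 µV.
|e|_max = LSB/2 = 183 µV.

183 µV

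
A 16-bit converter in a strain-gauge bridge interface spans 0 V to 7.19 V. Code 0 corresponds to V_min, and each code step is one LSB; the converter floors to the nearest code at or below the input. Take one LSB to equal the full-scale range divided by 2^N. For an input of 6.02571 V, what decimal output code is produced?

V_FS = 7.19 V. LSB = 7.19 V / 2^16 ≈ 109.7 µV.
(V_in − V_min) × 2^16/range = (6.02571 − (0)) × 65536/7.19 = 54923.634.
Floor → code = 54923.

54923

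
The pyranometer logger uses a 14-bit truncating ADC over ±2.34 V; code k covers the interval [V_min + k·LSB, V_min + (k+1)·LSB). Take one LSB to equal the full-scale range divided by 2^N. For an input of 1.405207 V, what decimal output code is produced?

The full-scale span is 2.34 − (-2.34) = 4.68 V. LSB = 4.68 V / 2^14 ≈ 285.6 µV.
(V_in − V_min) × 2^14/range = (1.405207 − (-2.34)) × 16384/4.68 = 13111.426.
Floor → code = 13111.

13111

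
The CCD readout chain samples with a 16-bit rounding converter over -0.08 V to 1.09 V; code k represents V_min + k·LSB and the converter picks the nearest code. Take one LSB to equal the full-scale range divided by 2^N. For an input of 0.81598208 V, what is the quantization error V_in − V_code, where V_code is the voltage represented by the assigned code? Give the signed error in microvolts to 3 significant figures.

+4.45 µV

The full-scale span is 1.09 − (-0.08) = 1.17 V. LSB = 1.17 V / 2^16 ≈ 17.85 µV.
(V_in − V_min)/LSB = (0.81598208 − (-0.08)) × 65536/1.17 = 50187.2492 → nearest code k = 50187.
V_code = V_min + k × range/2^16 = -0.08 + 50187 × 1.17/65536 = 0.81597763062 V.
e = 0.81598208 − (0.81597763062) = +4.45 µV.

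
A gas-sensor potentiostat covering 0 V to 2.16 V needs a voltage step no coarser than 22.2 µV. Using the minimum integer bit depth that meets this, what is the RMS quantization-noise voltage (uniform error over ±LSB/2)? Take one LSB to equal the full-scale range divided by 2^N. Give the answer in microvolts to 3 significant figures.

V_FS = 2.16 V.
Levels needed ≥ 2.16/22.2 µV = 97300. 2^17 = 131072 suffices, so N_min = 17.
Step size = 2.16/131072 V = 16.479 µV.
RMS noise = LSB/√12 = 4.76 µV.

4.76 µV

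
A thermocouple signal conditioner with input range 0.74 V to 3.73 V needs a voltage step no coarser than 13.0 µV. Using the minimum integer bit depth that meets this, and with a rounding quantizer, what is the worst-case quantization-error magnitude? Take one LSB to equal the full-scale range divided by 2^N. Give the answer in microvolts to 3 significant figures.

5.70 µV

Span: 3.73 V − (0.74 V) = 2.99 V.
Need 2^N ≥ 2.99 V / 13.0 µV = 230000 → N_min = 18.
Step size = 2.99/262144 V = 11.406 µV.
|e|_max = LSB/2 = 5.70 µV.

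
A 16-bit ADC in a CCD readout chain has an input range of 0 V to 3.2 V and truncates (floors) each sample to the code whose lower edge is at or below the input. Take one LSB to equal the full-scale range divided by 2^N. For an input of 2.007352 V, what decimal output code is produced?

Range is 3.2 V. LSB = 3.2 V / 2^16 ≈ 48.83 µV.
V_in − V_min = 2.007352 − (0) = 2.007352 V.
Divide by LSB: 2.007352 × 65536/3.2 = 41110.5690.
Truncating gives code 41110.

41110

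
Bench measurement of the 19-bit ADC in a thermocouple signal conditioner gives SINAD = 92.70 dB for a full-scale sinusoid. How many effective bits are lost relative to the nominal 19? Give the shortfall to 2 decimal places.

3.89 bits

N_eff = (92.70 − 1.76)/6.02 = 15.1063 bits.
19 − 15.1063 = 3.89 bits below nominal.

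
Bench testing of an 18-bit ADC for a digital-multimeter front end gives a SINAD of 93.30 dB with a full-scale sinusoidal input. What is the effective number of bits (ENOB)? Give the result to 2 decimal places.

(93.30 − 1.76) / 6.02 = 91.54/6.02 = 15.2060 effective bits.

15.21 bits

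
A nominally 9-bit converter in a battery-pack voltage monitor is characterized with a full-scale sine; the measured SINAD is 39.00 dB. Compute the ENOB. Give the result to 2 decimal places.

6.19 bits

(39.00 − 1.76) / 6.02 = 37.24/6.02 = 6.1860 effective bits.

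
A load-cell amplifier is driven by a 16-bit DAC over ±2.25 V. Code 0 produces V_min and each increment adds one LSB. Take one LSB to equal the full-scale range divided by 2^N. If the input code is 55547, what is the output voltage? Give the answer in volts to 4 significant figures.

The full-scale span is 2.25 − (-2.25) = 4.5 V. LSB = 4.5 V / 2^16.
Output = V_min + (55547/65536) × range = -2.25 + 0.847580 × 4.5 V
      = -2.25 V + 3.81411 V = 1.56411 V.

1.564 V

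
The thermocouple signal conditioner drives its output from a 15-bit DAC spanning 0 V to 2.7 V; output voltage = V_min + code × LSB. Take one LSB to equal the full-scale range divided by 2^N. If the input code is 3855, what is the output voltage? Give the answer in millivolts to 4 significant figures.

317.6 mV

Range is 2.7 V. LSB = 2.7 V / 2^15.
Output = V_min + (3855/32768) × range = 0 + 0.117645 × 2.7 V
      = 0 + 0.317642 = 0.317642 V.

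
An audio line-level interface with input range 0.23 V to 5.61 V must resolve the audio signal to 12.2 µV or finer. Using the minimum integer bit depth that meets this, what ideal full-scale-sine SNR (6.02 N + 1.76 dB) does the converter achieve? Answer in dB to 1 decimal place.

116.1 dB

Span: 5.61 V − (0.23 V) = 5.38 V.
Levels needed ≥ 5.38/12.2 µV = 441000. 2^19 = 524288 suffices, so N_min = 19.
SNR = 6.02 × 19 + 1.76 = 116.14 dB.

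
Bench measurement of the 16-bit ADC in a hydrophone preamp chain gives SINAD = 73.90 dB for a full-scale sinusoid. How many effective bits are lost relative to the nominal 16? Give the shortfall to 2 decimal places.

Effective bits = (73.90 − 1.76)/6.02 = 11.9834.
Shortfall = 16 − 11.9834 = 4.0166 bits.

4.02 bits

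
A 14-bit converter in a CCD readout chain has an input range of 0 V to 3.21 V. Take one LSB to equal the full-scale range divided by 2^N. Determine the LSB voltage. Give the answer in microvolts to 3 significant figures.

Full-scale range = 3.21 V.
2^14 = 16384 levels.
One LSB is 3.21 V / 16384 = 196 µV.

196 µV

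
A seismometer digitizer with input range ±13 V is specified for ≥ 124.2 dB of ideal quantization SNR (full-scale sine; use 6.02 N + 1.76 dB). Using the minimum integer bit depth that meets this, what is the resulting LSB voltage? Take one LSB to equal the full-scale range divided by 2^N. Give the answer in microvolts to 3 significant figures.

Span: 13 V − (-13 V) = 26 V.
N ≥ (124.2 − 1.76)/6.02 = 20.339 → N_min = 21.
One LSB is 26 V / 2097152 = 12.4 µV.

12.4 µV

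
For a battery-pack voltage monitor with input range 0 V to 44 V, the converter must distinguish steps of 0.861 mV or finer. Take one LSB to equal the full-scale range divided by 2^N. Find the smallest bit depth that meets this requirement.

16 bits

Range is 44 V.
44 V / 0.861 mV = 51100. Since 2^15 = 32768 and 2^16 = 65536, N = 16.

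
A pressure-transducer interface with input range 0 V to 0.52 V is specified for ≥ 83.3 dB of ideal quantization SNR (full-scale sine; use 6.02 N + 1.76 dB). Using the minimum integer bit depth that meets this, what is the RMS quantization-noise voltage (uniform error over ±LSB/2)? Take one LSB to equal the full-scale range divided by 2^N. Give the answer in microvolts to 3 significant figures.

9.16 µV

V_FS = 0.52 V.
N ≥ (83.3 − 1.76)/6.02 = 13.545 → N_min = 14.
Step size = 0.52/16384 V = 31.738 µV.
σ_q = LSB/√12 = 31.738 µV/3.4641 = 9.16 µV.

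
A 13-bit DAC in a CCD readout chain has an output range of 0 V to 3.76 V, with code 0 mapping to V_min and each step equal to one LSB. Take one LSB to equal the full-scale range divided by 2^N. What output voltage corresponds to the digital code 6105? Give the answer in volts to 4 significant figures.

2.802 V

V_FS = 3.76 V. LSB = 3.76 V / 2^13.
V_out = 0 + 6105 × (3.76/8192) V
      = 0 V + 2.80210 V = 2.80210 V.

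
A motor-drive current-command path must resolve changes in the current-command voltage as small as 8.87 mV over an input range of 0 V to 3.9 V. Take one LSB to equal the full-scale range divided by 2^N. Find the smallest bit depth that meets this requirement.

V_FS = 3.9 V.
Required number of levels: 3.9/8.87 mV = 439.68; smallest N with 2^N ≥ that is 9.

9 bits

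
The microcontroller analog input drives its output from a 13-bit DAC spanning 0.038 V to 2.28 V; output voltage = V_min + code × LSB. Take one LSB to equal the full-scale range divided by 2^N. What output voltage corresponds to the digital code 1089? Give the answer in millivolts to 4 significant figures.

336.0 mV

Range = 2.28 − (0.038) = 2.242 V. LSB = 2.242 V / 2^13.
V_out = V_min + code × LSB = 0.038 V + 1089 × 2.242 V / 8192
      = 0.038 + 0.298039 = 0.336039 V.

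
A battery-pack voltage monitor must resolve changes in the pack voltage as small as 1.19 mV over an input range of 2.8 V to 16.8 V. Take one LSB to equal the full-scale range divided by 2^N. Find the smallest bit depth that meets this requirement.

14 bits

The full-scale span is 16.8 − (2.8) = 14 V.
14 V / 1.19 mV = 11760. Since 2^13 = 8192 and 2^14 = 16384, N = 14.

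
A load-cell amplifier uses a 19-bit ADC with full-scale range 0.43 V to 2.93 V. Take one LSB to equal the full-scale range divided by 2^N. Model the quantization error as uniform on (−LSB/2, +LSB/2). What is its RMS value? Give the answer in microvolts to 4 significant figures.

1.377 µV

Range = 2.93 − (0.43) = 2.5 V.
LSB = 2.5 V ÷ 2^19 = 2.5/524288 V = 4.76837 µV.
RMS of a uniform error over width LSB is LSB/√12 = 1.377 µV.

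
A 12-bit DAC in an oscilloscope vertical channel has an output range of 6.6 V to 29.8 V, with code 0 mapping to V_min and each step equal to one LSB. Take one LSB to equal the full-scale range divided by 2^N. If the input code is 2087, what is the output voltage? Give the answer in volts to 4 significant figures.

Range = 29.8 − (6.6) = 23.2 V. LSB = 23.2 V / 2^12.
Output = V_min + (2087/4096) × range = 6.6 + 0.509521 × 23.2 V
      = 6.6 + 11.8209 = 18.4209 V.

18.42 V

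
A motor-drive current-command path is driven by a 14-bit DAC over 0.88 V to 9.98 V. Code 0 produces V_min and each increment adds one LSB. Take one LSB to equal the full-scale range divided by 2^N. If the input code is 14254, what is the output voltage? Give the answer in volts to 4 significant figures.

8.797 V

Span: 9.98 V − (0.88 V) = 9.1 V. LSB = 9.1 V / 2^14.
V_out = V_min + code × LSB = 0.88 V + 14254 × 9.1 V / 16384
      = 0.88 V + 7.91696 V = 8.79696 V.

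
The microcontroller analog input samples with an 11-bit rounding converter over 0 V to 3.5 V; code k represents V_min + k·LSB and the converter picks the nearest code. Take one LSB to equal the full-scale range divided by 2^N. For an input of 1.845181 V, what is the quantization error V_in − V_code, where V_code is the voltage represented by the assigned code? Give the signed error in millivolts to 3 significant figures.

−0.522 mV

Full-scale range = 3.5 V. LSB = 3.5 V / 2^11 ≈ 1.709 mV.
(V_in − V_min)/LSB = (1.845181 − (0)) × 2048/3.5 = 1079.6945 → nearest code k = 1080.
V_code = V_min + k × range/2^11 = 0 + 1080 × 3.5/2048 = 1.845703125 V.
V_in − V_code = 1.845181 − (1.845703125) = −0.522 mV.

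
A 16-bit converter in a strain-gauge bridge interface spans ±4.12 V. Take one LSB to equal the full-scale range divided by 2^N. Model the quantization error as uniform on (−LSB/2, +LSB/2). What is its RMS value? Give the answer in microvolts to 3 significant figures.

36.3 µV

The full-scale span is 4.12 − (-4.12) = 8.24 V.
Step size = 8.24/65536 V = 125.73 µV.
σ_q = LSB/√12 = 125.73 µV/3.4641 = 36.3 µV.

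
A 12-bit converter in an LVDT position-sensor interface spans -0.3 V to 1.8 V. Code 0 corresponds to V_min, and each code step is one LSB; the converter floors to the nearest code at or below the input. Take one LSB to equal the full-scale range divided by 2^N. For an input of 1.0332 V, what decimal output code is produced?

2600

Range = 1.8 − (-0.3) = 2.1 V. LSB = 2.1 V / 2^12 ≈ 0.5127 mV.
code = ⌊(V_in − V_min)/LSB⌋ = ⌊(V_in − V_min) × 2^12 / range⌋
     = ⌊(1.0332 − (-0.3)) × 4096 / 2.1⌋ = ⌊1.3332 × 4096/2.1⌋
     = ⌊2600.375⌋ = 2600.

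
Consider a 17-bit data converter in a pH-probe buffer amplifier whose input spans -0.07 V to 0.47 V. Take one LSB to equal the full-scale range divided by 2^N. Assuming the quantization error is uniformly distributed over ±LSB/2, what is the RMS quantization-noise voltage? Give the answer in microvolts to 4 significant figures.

1.189 µV

Full-scale range = 0.47 V − (-0.07 V) = 0.54 V.
One LSB is 0.54 V / 131072 = 4.11987 µV.
V_rms = LSB/√12 = 4.11987 µV / √12 = 1.189 µV.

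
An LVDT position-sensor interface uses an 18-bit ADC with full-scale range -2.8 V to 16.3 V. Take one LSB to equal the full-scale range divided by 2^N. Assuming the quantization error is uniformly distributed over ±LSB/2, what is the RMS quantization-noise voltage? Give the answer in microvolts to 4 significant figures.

21.03 µV

Full-scale range = 16.3 V − (-2.8 V) = 19.1 V.
One LSB is 19.1 V / 262144 = 72.8607 µV.
RMS of a uniform error over width LSB is LSB/√12 = 21.03 µV.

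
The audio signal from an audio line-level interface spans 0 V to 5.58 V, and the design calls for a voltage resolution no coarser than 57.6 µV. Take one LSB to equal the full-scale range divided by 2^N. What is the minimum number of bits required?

V_FS = 5.58 V.
5.58 V / 57.6 µV = 96880. Since 2^16 = 65536 and 2^17 = 131072, N = 17.

17 bits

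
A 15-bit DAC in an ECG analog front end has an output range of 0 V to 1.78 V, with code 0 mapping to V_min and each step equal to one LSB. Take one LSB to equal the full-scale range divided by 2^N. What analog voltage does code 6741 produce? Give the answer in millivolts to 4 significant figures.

Full-scale range = 1.78 V. LSB = 1.78 V / 2^15.
Output = V_min + (6741/32768) × range = 0 + 0.205719 × 1.78 V
      = 0 + 0.366180 = 0.366180 V.

366.2 mV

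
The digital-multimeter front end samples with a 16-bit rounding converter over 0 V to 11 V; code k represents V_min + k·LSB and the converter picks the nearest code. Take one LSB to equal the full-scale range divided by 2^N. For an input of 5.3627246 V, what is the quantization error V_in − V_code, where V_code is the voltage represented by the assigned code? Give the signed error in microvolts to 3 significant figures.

+23.2 µV

Range is 11 V. LSB = 11 V / 2^16 ≈ 167.8 µV.
(V_in − V_min)/LSB = (5.3627246 − (0)) × 65536/11 = 31950.1381 → nearest code k = 31950.
V_code = V_min + k × range/2^16 = 0 + 31950 × 11/65536 = 5.3627014160 V.
e = 5.3627246 − (5.3627014160) = +23.2 µV.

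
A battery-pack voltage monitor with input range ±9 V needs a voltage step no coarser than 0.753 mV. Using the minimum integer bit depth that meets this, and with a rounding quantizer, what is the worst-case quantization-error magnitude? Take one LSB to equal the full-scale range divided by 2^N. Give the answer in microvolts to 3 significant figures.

Full-scale range = 9 V − (-9 V) = 18 V.
Levels needed ≥ 18/0.753 mV = 23900. 2^15 = 32768 suffices, so N_min = 15.
Step size = 18/32768 V = 0.54932 mV.
|e|_max = LSB/2 = 275 µV.

275 µV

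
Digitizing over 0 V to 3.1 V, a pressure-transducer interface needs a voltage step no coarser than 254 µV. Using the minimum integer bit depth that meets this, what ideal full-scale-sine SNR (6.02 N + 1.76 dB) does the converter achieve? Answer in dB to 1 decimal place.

V_FS = 3.1 V.
Levels needed ≥ 3.1/254 µV = 12200. 2^14 = 16384 suffices, so N_min = 14.
Ideal SNR at N = 14: 6.02·14 + 1.76 = 86.0 dB.

86.0 dB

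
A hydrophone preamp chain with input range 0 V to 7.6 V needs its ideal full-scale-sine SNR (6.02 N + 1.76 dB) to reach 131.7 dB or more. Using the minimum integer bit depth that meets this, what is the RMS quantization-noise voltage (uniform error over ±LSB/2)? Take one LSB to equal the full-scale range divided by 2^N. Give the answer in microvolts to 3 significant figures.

0.523 µV

V_FS = 7.6 V.
Required N = ⌈(131.7 − 1.76)/6.02⌉ = ⌈21.585⌉ = 22.
LSB = 7.6 V ÷ 2^22 = 7.6/4194304 V = 1.8120 µV.
RMS noise = LSB/√12 = 0.523 µV.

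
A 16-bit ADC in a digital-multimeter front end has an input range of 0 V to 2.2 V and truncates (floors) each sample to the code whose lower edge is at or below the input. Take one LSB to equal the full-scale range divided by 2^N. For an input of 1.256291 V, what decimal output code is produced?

37423

Full-scale range = 2.2 V. LSB = 2.2 V / 2^16 ≈ 33.57 µV.
code = ⌊(V_in − V_min)/LSB⌋ = ⌊(V_in − V_min) × 2^16 / range⌋
     = ⌊(1.256291 − (0)) × 65536 / 2.2⌋ = ⌊1.256291 × 65536/2.2⌋
     = ⌊37423.767⌋ = 37423.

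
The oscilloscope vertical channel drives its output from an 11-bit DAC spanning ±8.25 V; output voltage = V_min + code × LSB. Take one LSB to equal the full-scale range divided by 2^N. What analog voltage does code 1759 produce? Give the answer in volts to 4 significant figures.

5.922 V

Range = 8.25 − (-8.25) = 16.5 V. LSB = 16.5 V / 2^11.
V_out = -8.25 + 1759 × (16.5/2048) V
      = -8.25 + 14.1716 = 5.92163 V.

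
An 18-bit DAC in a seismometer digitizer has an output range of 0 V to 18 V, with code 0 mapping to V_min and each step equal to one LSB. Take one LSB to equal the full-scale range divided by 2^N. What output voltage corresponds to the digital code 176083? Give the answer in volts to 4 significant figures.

Range is 18 V. LSB = 18 V / 2^18.
Output = V_min + (176083/262144) × range = 0 + 0.671703 × 18 V
      = 0 V + 12.0907 V = 12.0907 V.

12.09 V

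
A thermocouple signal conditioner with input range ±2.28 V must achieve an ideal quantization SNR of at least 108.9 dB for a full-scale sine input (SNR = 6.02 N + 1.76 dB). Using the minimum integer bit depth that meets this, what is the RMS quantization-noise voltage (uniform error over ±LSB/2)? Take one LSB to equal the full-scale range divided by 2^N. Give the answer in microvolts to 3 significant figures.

5.02 µV

Range = 2.28 − (-2.28) = 4.56 V.
N ≥ (108.9 − 1.76)/6.02 = 17.797 → N_min = 18.
LSB = 4.56 V ÷ 2^18 = 4.56/262144 V = 17.395 µV.
V_rms = LSB/√12 = 5.02 µV.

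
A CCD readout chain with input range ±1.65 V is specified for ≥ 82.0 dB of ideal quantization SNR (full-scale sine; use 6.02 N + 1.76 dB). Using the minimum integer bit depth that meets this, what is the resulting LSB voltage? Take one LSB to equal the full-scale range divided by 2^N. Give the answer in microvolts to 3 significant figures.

Span: 1.65 V − (-1.65 V) = 3.3 V.
6.02 N + 1.76 ≥ 82.0 gives N ≥ 13.329, so the minimum integer is 14.
Step size = 3.3/16384 V = 201 µV.

201 µV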